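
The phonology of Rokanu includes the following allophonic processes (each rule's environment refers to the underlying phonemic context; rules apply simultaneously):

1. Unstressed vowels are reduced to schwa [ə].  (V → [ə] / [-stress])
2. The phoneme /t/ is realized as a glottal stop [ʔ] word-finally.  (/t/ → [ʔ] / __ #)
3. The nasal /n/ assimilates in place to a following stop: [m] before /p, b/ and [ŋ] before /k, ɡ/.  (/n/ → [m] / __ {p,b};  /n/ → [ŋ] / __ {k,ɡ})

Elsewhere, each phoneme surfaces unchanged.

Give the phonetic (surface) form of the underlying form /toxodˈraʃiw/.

/t/ (word-initial) fails the environment for rule 2, so it stays [t].
/o/ (between /t/ and /x/) occurs in an unstressed syllable → [ə] by rule 1.
/o/ (between /x/ and /d/) occurs in an unstressed syllable → [ə] by rule 1.
/a/ (between /r/ and /ʃ/): rule 1 targets it, but not in an unstressed syllable → unchanged [a].
/i/ (between /ʃ/ and /w/) occurs in an unstressed syllable → [ə] by rule 1.

[təxədˈraʃəw]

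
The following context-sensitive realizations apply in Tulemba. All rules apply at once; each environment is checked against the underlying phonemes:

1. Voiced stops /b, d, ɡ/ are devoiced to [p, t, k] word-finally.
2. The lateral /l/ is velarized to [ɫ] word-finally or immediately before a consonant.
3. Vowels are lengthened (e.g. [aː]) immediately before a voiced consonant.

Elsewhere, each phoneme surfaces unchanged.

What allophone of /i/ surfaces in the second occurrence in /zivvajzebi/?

[i]

/i/ (word-final) fails the environment for rule 3, so it stays [i].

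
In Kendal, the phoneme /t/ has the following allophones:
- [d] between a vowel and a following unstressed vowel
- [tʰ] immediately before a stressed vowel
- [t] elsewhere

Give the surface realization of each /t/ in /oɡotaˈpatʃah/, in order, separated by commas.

Occurrence 1 (position 4): between a vowel and a following unstressed vowel → [d].
Occurrence 2 (position 8): no conditioning environment matches → elsewhere allophone [t].

[d], [t]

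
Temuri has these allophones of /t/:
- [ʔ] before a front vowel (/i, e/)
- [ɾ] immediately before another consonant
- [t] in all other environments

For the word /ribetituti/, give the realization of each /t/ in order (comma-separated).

Occurrence 1 (position 5): before a front vowel (/i, e/) → [ʔ].
Occurrence 2 (position 7): no conditioning environment matches → elsewhere allophone [t].
Occurrence 3 (position 9): before a front vowel (/i, e/) → [ʔ].

[ʔ], [t], [ʔ]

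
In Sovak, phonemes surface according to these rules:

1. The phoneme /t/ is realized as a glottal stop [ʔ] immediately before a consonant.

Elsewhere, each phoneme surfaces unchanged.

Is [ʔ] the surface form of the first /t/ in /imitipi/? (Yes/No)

No

/t/ (between /i/ and /i/): rule 1 targets it, but not immediately before a consonant → unchanged [t].
The actual realization is [t], not [ʔ].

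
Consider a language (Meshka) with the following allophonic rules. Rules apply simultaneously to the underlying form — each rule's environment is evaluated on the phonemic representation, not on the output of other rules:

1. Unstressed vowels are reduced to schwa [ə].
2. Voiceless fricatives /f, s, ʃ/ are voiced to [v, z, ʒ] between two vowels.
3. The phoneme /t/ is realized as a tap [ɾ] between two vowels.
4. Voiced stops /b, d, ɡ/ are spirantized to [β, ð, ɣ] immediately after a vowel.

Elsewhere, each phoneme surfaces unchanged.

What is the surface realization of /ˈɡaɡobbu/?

/ɡ/ (word-initial) is in the target of rule 4 but the environment (immediately after a vowel) is not met → [ɡ].
/a/ (between /ɡ/ and /ɡ/) fails the environment for rule 1, so it stays [a].
/ɡ/ (between /a/ and /o/) occurs immediately after a vowel → [ɣ] by rule 4.
/o/ (between /ɡ/ and /b/) occurs in an unstressed syllable → [ə] by rule 1.
/b/ (between /o/ and /b/): immediately after a vowel, so rule 4 applies → [β].
/b/ (between /b/ and /u/): rule 4 targets it, but not immediately after a vowel → unchanged [b].
Rule 1 applies to /u/ (word-final: in an unstressed syllable) → [ə].

[ˈɡaɣəβbə]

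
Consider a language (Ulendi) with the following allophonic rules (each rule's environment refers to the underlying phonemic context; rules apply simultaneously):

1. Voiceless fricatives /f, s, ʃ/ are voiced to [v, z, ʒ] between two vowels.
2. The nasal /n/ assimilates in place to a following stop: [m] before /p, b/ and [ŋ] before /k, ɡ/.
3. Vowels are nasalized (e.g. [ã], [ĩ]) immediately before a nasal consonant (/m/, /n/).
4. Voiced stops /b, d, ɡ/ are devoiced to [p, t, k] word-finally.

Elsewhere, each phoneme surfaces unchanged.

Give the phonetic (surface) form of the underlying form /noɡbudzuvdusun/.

[noɡbudzuvduzũn]

/n/ (word-initial): rule 2 targets it, but not before a labial or velar stop → unchanged [n].
/o/ (between /n/ and /ɡ/): rule 3 targets it, but not before a nasal consonant → unchanged [o].
/ɡ/ (between /o/ and /b/) fails the environment for rule 4, so it stays [ɡ].
/b/ — between /ɡ/ and /u/; rule 4 does not apply here → [b].
/u/ — between /b/ and /d/; rule 3 does not apply here → [u].
/d/ (between /u/ and /z/) is in the target of rule 4 but the environment (word-finally) is not met → [d].
/z/ (between /d/ and /u/): no rule targets it → [z].
/u/ (between /z/ and /v/): rule 3 targets it, but not before a nasal consonant → unchanged [u].
/v/ — not in any rule's target class → [v].
/d/ (between /v/ and /u/) fails the environment for rule 4, so it stays [d].
/u/ (between /d/ and /s/) is in the target of rule 3 but the environment (before a nasal consonant) is not met → [u].
/s/ — between /u/ and /u/, between two vowels — surfaces as [z] (rule 1).
/u/ — between /s/ and /n/, before a nasal consonant — surfaces as [ũ] (rule 3).
/n/ — word-final; rule 2 does not apply here → [n].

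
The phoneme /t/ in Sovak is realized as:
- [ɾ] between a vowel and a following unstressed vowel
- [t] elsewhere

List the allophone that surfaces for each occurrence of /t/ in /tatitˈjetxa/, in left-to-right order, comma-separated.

[t], [ɾ], [t], [t]

Occurrence 1 (position 1): no conditioning environment matches → elsewhere allophone [t].
Occurrence 2 (position 3): between a vowel and a following unstressed vowel → [ɾ].
Occurrence 3 (position 5): no conditioning environment matches → elsewhere allophone [t].
Occurrence 4 (position 8): no conditioning environment matches → elsewhere allophone [t].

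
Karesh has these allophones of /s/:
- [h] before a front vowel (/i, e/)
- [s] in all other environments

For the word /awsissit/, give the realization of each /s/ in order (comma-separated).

Occurrence 1 (position 3): before a front vowel (/i, e/) → [h].
Occurrence 2 (position 5): no conditioning environment matches → elsewhere allophone [s].
Occurrence 3 (position 6): before a front vowel (/i, e/) → [h].

[h], [s], [h]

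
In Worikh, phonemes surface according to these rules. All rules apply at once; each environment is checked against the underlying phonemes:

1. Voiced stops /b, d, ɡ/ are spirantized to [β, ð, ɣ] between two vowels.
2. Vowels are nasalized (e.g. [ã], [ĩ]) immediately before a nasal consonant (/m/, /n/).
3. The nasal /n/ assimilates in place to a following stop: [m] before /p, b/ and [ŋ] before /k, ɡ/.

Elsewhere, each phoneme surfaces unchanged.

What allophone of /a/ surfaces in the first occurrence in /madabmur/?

[a]

/a/ (between /m/ and /d/) fails the environment for rule 2, so it stays [a].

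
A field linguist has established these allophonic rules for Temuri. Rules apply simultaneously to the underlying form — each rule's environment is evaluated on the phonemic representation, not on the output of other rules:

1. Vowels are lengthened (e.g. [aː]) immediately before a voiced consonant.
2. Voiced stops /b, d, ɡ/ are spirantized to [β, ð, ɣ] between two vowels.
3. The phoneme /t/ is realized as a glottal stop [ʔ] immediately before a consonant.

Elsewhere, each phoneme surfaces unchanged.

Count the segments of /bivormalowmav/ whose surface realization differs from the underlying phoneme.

5

Segments that undergo a rule: /i/ → [iː] (rule 1); /o/ → [oː] (rule 1); /a/ → [aː] (rule 1); /o/ → [oː] (rule 1); /a/ → [aː] (rule 1).
All other segments surface unchanged.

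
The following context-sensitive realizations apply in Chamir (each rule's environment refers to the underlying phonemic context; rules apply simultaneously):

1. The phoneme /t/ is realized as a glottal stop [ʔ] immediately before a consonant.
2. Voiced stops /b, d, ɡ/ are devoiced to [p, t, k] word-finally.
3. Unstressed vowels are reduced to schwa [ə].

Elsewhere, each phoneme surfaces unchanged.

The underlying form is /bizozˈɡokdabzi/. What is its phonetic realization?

/b/ (word-initial): rule 2 targets it, but not word-finally → unchanged [b].
/i/ meets the environment for rule 3 (in an unstressed syllable) → [ə].
/z/ (between /i/ and /o/): no rule targets it → [z].
/o/ (between /z/ and /z/): in an unstressed syllable, so rule 3 applies → [ə].
/z/ (between /o/ and /ɡ/): no rule targets it → [z].
/ɡ/ — between /z/ and /o/; rule 2 does not apply here → [ɡ].
/o/ (between /ɡ/ and /k/) fails the environment for rule 3, so it stays [o].
/k/ — not in any rule's target class → [k].
/d/ (between /k/ and /a/) fails the environment for rule 2, so it stays [d].
/a/ (between /d/ and /b/): in an unstressed syllable, so rule 3 applies → [ə].
/b/ (between /a/ and /z/) fails the environment for rule 2, so it stays [b].
/z/ (between /b/ and /i/): no rule targets it → [z].
/i/ meets the environment for rule 3 (in an unstressed syllable) → [ə].

[bəzəzˈɡokdəbzə]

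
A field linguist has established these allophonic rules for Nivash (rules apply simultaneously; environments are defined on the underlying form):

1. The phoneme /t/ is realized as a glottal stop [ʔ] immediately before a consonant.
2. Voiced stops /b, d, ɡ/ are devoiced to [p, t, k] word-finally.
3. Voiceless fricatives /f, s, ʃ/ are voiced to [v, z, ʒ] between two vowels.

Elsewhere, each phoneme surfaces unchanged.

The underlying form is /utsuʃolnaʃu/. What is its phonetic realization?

/u/ — not in any rule's target class → [u].
/t/ (between /u/ and /s/): immediately before a consonant, so rule 1 applies → [ʔ].
/s/ (between /t/ and /u/): rule 3 targets it, but not between two vowels → unchanged [s].
/u/ (between /s/ and /ʃ/): no rule targets it → [u].
/ʃ/ (between /u/ and /o/) occurs between two vowels → [ʒ] by rule 3.
/o/ — not in any rule's target class → [o].
/l/ — not in any rule's target class → [l].
/n/ — not in any rule's target class → [n].
/a/ (between /n/ and /ʃ/) is unaffected → [a].
/ʃ/ (between /a/ and /u/): between two vowels, so rule 3 applies → [ʒ].
/u/ (word-final): no rule targets it → [u].

[uʔsuʒolnaʒu]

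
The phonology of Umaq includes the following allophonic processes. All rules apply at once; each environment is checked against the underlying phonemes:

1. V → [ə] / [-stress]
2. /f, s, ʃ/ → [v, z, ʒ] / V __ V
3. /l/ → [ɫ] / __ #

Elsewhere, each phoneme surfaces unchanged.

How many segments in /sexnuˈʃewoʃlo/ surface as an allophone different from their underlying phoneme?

5

Segments that undergo a rule: /e/ → [ə] (rule 1); /u/ → [ə] (rule 1); /ʃ/ → [ʒ] (rule 2); /o/ → [ə] (rule 1); /o/ → [ə] (rule 1).
All other segments surface unchanged.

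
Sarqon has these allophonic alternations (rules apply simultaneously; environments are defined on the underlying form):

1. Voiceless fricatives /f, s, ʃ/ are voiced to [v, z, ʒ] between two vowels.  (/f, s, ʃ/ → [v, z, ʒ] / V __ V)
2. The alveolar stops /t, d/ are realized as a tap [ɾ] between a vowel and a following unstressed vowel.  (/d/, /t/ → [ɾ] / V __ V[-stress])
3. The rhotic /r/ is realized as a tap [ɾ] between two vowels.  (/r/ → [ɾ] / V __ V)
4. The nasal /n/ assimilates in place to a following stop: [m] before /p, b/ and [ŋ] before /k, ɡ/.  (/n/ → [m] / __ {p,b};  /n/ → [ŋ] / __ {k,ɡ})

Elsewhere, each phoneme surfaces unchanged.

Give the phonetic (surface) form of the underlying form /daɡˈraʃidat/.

/d/ (word-initial) is in the target of rule 2 but the environment (between a vowel and a following unstressed vowel) is not met → [d].
/a/ (between /d/ and /ɡ/) is unaffected → [a].
/ɡ/ (between /a/ and /r/): no rule targets it → [ɡ].
/r/ (between /ɡ/ and /a/) is in the target of rule 3 but the environment (between two vowels) is not met → [r].
/a/ (between /r/ and /ʃ/) is unaffected → [a].
/ʃ/ (between /a/ and /i/): between two vowels, so rule 1 applies → [ʒ].
/i/ — not in any rule's target class → [i].
/d/ — between /i/ and /a/, between a vowel and a following unstressed vowel — surfaces as [ɾ] (rule 2).
/a/ stays [a].
/t/ (word-final) fails the environment for rule 2, so it stays [t].

[daɡˈraʒiɾat]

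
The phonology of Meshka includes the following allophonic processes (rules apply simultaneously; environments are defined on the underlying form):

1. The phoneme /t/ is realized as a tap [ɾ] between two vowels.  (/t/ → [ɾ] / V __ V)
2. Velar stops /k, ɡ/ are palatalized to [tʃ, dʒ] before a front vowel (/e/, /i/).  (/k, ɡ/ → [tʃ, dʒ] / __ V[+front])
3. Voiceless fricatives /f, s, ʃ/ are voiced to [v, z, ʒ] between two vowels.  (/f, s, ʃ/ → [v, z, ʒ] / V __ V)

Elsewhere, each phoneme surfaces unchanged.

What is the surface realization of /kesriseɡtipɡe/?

[tʃesrizeɡtipdʒe]

/k/ (word-initial) occurs before a front vowel → [tʃ] by rule 2.
/e/ — not in any rule's target class → [e].
/s/ (between /e/ and /r/) fails the environment for rule 3, so it stays [s].
/r/ — not in any rule's target class → [r].
/i/ — not in any rule's target class → [i].
/s/ (between /i/ and /e/) occurs between two vowels → [z] by rule 3.
/e/ stays [e].
/ɡ/ (between /e/ and /t/) fails the environment for rule 2, so it stays [ɡ].
/t/ — between /ɡ/ and /i/; rule 1 does not apply here → [t].
/i/ stays [i].
/p/ stays [p].
Rule 2 applies to /ɡ/ (between /p/ and /e/: before a front vowel) → [dʒ].
/e/ stays [e].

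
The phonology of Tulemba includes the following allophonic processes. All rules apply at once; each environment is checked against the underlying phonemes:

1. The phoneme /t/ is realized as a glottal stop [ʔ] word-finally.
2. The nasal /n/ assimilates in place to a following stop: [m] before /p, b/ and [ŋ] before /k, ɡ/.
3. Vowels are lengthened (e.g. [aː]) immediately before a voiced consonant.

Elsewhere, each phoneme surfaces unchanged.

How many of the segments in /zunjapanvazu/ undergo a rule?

3

Segments that undergo a rule: /u/ → [uː] (rule 3); /a/ → [aː] (rule 3); /a/ → [aː] (rule 3).
All other segments surface unchanged.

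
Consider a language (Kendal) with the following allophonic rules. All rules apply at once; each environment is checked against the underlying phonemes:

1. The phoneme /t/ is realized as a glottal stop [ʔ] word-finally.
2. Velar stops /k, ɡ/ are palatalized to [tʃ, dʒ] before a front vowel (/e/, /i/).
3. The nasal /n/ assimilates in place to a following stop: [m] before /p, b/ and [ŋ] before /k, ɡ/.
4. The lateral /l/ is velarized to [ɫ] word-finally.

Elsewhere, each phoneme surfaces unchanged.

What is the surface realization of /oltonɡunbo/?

/o/ — not in any rule's target class → [o].
/l/ (between /o/ and /t/) is in the target of rule 4 but the environment (word-finally) is not met → [l].
/t/ (between /l/ and /o/): rule 1 targets it, but not word-finally → unchanged [t].
/o/ stays [o].
/n/ — between /o/ and /ɡ/, before a labial or velar stop — surfaces as [ŋ] (rule 3).
/ɡ/ (between /n/ and /u/) is in the target of rule 2 but the environment (before a front vowel) is not met → [ɡ].
/u/ (between /ɡ/ and /n/) is unaffected → [u].
/n/ — between /u/ and /b/, before a labial or velar stop — surfaces as [m] (rule 3).
/b/ (between /n/ and /o/) is unaffected → [b].
/o/ — not in any rule's target class → [o].

[oltoŋɡumbo]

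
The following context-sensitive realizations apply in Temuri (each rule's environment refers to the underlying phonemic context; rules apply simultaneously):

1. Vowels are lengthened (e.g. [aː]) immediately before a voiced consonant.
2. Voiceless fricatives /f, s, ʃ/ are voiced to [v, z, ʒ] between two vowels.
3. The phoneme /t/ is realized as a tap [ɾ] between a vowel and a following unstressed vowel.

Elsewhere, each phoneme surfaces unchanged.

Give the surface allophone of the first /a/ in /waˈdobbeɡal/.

/a/ — between /w/ and /d/, before a voiced consonant — surfaces as [aː] (rule 1).

[aː]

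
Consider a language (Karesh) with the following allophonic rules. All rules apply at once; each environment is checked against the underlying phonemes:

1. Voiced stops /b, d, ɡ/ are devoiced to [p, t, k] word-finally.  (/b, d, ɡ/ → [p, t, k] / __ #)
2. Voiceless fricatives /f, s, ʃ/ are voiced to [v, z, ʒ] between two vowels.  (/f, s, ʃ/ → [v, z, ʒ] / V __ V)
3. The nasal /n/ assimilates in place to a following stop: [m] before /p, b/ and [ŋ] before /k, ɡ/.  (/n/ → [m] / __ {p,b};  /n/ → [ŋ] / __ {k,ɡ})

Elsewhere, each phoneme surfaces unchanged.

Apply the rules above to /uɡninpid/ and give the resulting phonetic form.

/u/ stays [u].
/ɡ/ (between /u/ and /n/) fails the environment for rule 1, so it stays [ɡ].
/n/ (between /ɡ/ and /i/) is in the target of rule 3 but the environment (before a labial or velar stop) is not met → [n].
/i/ — not in any rule's target class → [i].
/n/ (between /i/ and /p/): before a labial or velar stop, so rule 3 applies → [m].
/p/ — not in any rule's target class → [p].
/i/ (between /p/ and /d/) is unaffected → [i].
/d/ (word-final) occurs word-finally → [t] by rule 1.

[uɡnimpit]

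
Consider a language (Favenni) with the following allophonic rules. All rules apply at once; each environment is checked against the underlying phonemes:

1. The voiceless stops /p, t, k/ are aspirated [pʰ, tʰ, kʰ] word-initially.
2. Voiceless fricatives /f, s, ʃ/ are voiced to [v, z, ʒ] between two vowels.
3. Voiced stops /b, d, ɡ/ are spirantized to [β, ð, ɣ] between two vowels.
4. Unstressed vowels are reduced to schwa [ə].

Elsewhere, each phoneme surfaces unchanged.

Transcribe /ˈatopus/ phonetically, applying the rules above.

/a/ — word-initial; rule 4 does not apply here → [a].
/t/ (between /a/ and /o/): rule 1 targets it, but not word-initially → unchanged [t].
/o/ meets the environment for rule 4 (in an unstressed syllable) → [ə].
/p/ (between /o/ and /u/) fails the environment for rule 1, so it stays [p].
/u/ meets the environment for rule 4 (in an unstressed syllable) → [ə].
/s/ (word-final) is in the target of rule 2 but the environment (between two vowels) is not met → [s].

[ˈatəpəs]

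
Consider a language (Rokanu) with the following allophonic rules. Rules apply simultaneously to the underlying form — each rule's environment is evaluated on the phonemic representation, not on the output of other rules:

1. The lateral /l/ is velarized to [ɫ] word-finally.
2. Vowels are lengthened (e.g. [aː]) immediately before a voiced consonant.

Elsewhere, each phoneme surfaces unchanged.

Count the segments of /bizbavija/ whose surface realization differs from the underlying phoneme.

3

Segments that undergo a rule: /i/ → [iː] (rule 2); /a/ → [aː] (rule 2); /i/ → [iː] (rule 2).
All other segments surface unchanged.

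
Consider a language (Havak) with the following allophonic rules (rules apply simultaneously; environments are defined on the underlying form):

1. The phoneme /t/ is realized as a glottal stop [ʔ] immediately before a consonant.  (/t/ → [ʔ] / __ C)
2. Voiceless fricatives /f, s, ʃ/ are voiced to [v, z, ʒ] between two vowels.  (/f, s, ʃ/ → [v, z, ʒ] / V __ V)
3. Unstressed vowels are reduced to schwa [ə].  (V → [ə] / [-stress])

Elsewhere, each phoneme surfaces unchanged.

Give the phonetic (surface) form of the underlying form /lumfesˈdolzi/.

/l/ stays [l].
/u/ meets the environment for rule 3 (in an unstressed syllable) → [ə].
/m/ — not in any rule's target class → [m].
/f/ (between /m/ and /e/) fails the environment for rule 2, so it stays [f].
/e/ — between /f/ and /s/, in an unstressed syllable — surfaces as [ə] (rule 3).
/s/ — between /e/ and /d/; rule 2 does not apply here → [s].
/d/ stays [d].
/o/ (between /d/ and /l/) is in the target of rule 3 but the environment (in an unstressed syllable) is not met → [o].
/l/ (between /o/ and /z/) is unaffected → [l].
/z/ — not in any rule's target class → [z].
/i/ meets the environment for rule 3 (in an unstressed syllable) → [ə].

[ləmfəsˈdolzə]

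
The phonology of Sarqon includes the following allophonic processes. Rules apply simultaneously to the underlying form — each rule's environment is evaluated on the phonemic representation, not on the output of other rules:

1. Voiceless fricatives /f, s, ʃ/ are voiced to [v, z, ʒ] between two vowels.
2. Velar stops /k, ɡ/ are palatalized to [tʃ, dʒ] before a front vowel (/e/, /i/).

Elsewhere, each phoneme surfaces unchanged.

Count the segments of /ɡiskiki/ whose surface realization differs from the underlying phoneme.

3

Segments that undergo a rule: /ɡ/ → [dʒ] (rule 2); /k/ → [tʃ] (rule 2); /k/ → [tʃ] (rule 2).
All other segments surface unchanged.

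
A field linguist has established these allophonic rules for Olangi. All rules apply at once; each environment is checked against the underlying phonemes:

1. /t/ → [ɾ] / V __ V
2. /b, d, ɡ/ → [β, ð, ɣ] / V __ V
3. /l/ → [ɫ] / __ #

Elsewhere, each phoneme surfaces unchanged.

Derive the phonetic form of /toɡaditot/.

/t/ (word-initial): rule 1 targets it, but not between two vowels → unchanged [t].
/o/ (between /t/ and /ɡ/) is unaffected → [o].
/ɡ/ (between /o/ and /a/) occurs between two vowels → [ɣ] by rule 2.
/a/ (between /ɡ/ and /d/): no rule targets it → [a].
/d/ (between /a/ and /i/): between two vowels, so rule 2 applies → [ð].
/i/ — not in any rule's target class → [i].
/t/ (between /i/ and /o/) occurs between two vowels → [ɾ] by rule 1.
/o/ (between /t/ and /t/): no rule targets it → [o].
/t/ (word-final) fails the environment for rule 1, so it stays [t].

[toɣaðiɾot]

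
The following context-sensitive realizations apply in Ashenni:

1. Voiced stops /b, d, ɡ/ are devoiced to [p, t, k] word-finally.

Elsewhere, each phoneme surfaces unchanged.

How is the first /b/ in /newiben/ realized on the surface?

/b/ — between /i/ and /e/; rule 1 does not apply here → [b].

[b]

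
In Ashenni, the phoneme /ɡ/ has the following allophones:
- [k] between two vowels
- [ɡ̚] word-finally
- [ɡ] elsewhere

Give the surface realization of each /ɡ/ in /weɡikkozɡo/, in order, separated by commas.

Occurrence 1 (position 3): between two vowels → [k].
Occurrence 2 (position 9): no conditioning environment matches → elsewhere allophone [ɡ].

[k], [ɡ]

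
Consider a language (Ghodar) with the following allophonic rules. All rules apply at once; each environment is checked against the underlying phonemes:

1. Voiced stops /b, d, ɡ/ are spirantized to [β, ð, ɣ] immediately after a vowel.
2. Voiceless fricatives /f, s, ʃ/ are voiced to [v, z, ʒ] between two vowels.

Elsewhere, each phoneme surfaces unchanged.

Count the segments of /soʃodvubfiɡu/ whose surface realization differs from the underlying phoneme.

Segments that undergo a rule: /ʃ/ → [ʒ] (rule 2); /d/ → [ð] (rule 1); /b/ → [β] (rule 1); /ɡ/ → [ɣ] (rule 1).
All other segments surface unchanged.

4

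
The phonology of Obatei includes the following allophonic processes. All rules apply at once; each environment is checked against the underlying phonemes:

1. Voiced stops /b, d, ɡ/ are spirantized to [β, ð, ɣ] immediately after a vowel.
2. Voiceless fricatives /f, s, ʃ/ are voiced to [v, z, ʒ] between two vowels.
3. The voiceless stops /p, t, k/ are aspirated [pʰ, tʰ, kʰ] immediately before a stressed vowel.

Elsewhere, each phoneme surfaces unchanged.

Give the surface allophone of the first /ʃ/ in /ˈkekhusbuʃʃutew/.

/ʃ/ — between /u/ and /ʃ/; rule 2 does not apply here → [ʃ].

[ʃ]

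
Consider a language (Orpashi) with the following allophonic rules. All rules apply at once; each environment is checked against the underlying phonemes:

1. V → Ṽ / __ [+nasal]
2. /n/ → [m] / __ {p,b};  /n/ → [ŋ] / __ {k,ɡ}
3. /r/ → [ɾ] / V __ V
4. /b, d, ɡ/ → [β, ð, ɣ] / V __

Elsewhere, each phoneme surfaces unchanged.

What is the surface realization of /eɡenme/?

[eɣẽnme]

/e/ (word-initial): rule 1 targets it, but not before a nasal consonant → unchanged [e].
Rule 4 applies to /ɡ/ (between /e/ and /e/: immediately after a vowel) → [ɣ].
Rule 1 applies to /e/ (between /ɡ/ and /n/: before a nasal consonant) → [ẽ].
/n/ (between /e/ and /m/): rule 2 targets it, but not before a labial or velar stop → unchanged [n].
/e/ (word-final) fails the environment for rule 1, so it stays [e].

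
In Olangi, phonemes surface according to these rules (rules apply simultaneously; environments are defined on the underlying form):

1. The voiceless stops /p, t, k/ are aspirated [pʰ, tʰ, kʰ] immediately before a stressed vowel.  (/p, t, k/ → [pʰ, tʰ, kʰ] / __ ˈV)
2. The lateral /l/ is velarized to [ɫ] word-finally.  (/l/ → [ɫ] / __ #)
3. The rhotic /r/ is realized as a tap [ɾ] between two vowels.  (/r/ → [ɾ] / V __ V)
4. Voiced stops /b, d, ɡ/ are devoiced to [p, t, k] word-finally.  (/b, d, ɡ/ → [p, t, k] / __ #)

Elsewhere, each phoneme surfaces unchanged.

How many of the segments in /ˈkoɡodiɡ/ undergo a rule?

Segments that undergo a rule: /k/ → [kʰ] (rule 1); /ɡ/ → [k] (rule 4).
All other segments surface unchanged.

2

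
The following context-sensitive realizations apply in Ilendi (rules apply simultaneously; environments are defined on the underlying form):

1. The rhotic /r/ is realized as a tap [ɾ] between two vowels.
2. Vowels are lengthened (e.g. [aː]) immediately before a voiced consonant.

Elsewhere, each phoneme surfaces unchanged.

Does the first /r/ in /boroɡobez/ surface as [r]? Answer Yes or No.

No

/r/ (between /o/ and /o/): between two vowels, so rule 1 applies → [ɾ].
The actual realization is [ɾ], not [r].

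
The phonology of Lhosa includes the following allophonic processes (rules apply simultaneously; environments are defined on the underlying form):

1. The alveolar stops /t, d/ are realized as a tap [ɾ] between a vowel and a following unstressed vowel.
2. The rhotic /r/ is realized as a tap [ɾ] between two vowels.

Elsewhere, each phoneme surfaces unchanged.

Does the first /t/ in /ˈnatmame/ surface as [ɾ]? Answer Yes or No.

No

/t/ — between /a/ and /m/; rule 1 does not apply here → [t].
The actual realization is [t], not [ɾ].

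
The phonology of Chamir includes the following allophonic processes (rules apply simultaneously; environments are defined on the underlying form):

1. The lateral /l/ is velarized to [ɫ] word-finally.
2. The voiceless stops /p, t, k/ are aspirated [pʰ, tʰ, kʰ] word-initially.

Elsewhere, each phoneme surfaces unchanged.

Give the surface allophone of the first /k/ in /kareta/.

[kʰ]

/k/ (word-initial): word-initially, so rule 2 applies → [kʰ].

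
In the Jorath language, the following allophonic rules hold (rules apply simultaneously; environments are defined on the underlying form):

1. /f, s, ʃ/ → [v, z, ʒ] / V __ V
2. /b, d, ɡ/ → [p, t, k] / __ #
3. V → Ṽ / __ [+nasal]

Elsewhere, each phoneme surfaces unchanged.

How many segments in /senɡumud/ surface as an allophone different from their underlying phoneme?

Segments that undergo a rule: /e/ → [ẽ] (rule 3); /u/ → [ũ] (rule 3); /d/ → [t] (rule 2).
All other segments surface unchanged.

3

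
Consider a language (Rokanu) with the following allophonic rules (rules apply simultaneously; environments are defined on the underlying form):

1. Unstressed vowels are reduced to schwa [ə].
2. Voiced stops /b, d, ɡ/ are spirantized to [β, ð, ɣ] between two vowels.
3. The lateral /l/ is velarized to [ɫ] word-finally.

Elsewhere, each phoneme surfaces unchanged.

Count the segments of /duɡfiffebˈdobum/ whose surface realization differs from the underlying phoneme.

5

Segments that undergo a rule: /u/ → [ə] (rule 1); /i/ → [ə] (rule 1); /e/ → [ə] (rule 1); /b/ → [β] (rule 2); /u/ → [ə] (rule 1).
All other segments surface unchanged.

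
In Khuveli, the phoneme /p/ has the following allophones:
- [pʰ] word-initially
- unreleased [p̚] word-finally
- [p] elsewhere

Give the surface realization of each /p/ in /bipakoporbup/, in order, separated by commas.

Occurrence 1 (position 3): no conditioning environment matches → elsewhere allophone [p].
Occurrence 2 (position 7): no conditioning environment matches → elsewhere allophone [p].
Occurrence 3 (position 12): word-finally → [p̚].

[p], [p], [p̚]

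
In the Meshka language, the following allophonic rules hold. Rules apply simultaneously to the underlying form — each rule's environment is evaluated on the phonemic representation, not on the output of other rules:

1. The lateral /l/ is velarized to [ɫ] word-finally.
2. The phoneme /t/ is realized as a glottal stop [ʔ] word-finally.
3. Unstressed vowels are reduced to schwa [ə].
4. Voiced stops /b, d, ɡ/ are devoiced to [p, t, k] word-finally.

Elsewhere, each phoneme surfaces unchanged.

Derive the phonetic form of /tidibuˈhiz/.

/t/ (word-initial) fails the environment for rule 2, so it stays [t].
/i/ — between /t/ and /d/, in an unstressed syllable — surfaces as [ə] (rule 3).
/d/ (between /i/ and /i/) fails the environment for rule 4, so it stays [d].
/i/ — between /d/ and /b/, in an unstressed syllable — surfaces as [ə] (rule 3).
/b/ (between /i/ and /u/): rule 4 targets it, but not word-finally → unchanged [b].
/u/ — between /b/ and /h/, in an unstressed syllable — surfaces as [ə] (rule 3).
/i/ (between /h/ and /z/): rule 3 targets it, but not in an unstressed syllable → unchanged [i].

[tədəbəˈhiz]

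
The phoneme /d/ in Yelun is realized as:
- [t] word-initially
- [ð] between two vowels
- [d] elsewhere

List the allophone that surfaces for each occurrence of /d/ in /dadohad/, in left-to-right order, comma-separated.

Occurrence 1 (position 1): word-initially → [t].
Occurrence 2 (position 3): between two vowels → [ð].
Occurrence 3 (position 7): no conditioning environment matches → elsewhere allophone [d].

[t], [ð], [d]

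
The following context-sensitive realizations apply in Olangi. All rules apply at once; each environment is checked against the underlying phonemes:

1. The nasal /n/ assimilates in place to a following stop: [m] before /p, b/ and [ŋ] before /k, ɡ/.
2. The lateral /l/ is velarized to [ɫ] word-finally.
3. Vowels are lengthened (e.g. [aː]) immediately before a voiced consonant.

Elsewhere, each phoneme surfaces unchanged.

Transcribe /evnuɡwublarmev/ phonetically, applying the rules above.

[eːvnuːɡwuːblaːrmeːv]

Rule 3 applies to /e/ (word-initial: before a voiced consonant) → [eː].
/n/ — between /v/ and /u/; rule 1 does not apply here → [n].
/u/ meets the environment for rule 3 (before a voiced consonant) → [uː].
/u/ (between /w/ and /b/): before a voiced consonant, so rule 3 applies → [uː].
/l/ (between /b/ and /a/): rule 2 targets it, but not word-finally → unchanged [l].
/a/ — between /l/ and /r/, before a voiced consonant — surfaces as [aː] (rule 3).
Rule 3 applies to /e/ (between /m/ and /v/: before a voiced consonant) → [eː].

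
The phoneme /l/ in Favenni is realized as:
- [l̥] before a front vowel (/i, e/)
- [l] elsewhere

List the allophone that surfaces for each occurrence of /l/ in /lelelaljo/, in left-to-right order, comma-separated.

[l̥], [l̥], [l], [l]

Occurrence 1 (position 1): before a front vowel (/i, e/) → [l̥].
Occurrence 2 (position 3): before a front vowel (/i, e/) → [l̥].
Occurrence 3 (position 5): no conditioning environment matches → elsewhere allophone [l].
Occurrence 4 (position 7): no conditioning environment matches → elsewhere allophone [l].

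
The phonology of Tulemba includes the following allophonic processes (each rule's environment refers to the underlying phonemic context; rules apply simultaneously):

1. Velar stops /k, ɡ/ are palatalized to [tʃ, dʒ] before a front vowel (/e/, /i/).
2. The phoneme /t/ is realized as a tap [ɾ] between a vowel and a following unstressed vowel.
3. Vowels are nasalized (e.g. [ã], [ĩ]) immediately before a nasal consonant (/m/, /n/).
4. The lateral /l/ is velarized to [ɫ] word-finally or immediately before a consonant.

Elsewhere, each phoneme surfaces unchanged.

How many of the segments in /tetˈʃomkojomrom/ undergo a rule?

3

Segments that undergo a rule: /o/ → [õ] (rule 3); /o/ → [õ] (rule 3); /o/ → [õ] (rule 3).
All other segments surface unchanged.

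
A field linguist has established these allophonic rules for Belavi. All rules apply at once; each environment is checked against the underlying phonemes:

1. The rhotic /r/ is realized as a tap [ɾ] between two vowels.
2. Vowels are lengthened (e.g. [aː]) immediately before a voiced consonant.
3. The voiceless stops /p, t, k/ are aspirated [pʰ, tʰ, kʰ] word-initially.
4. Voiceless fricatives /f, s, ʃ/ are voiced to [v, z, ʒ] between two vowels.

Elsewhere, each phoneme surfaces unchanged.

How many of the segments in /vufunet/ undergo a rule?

2

Segments that undergo a rule: /f/ → [v] (rule 4); /u/ → [uː] (rule 2).
All other segments surface unchanged.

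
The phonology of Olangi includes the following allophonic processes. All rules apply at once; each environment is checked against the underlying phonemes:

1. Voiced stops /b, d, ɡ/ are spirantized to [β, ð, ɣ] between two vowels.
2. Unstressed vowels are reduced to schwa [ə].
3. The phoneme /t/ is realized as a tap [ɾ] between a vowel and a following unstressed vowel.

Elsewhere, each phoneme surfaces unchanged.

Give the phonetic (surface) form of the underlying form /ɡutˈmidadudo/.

[ɡətˈmiðəðəðə]

/ɡ/ (word-initial): rule 1 targets it, but not between two vowels → unchanged [ɡ].
/u/ (between /ɡ/ and /t/): in an unstressed syllable, so rule 2 applies → [ə].
/t/ — between /u/ and /m/; rule 3 does not apply here → [t].
/m/ — not in any rule's target class → [m].
/i/ (between /m/ and /d/) is in the target of rule 2 but the environment (in an unstressed syllable) is not met → [i].
Rule 1 applies to /d/ (between /i/ and /a/: between two vowels) → [ð].
/a/ meets the environment for rule 2 (in an unstressed syllable) → [ə].
Rule 1 applies to /d/ (between /a/ and /u/: between two vowels) → [ð].
/u/ (between /d/ and /d/): in an unstressed syllable, so rule 2 applies → [ə].
/d/ (between /u/ and /o/) occurs between two vowels → [ð] by rule 1.
Rule 2 applies to /o/ (word-final: in an unstressed syllable) → [ə].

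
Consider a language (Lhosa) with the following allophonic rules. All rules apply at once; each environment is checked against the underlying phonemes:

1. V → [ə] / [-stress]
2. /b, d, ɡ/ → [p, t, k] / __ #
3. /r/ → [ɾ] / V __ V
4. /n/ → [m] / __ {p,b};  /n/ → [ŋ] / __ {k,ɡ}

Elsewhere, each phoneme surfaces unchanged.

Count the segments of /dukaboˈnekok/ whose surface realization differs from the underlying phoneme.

Segments that undergo a rule: /u/ → [ə] (rule 1); /a/ → [ə] (rule 1); /o/ → [ə] (rule 1); /o/ → [ə] (rule 1).
All other segments surface unchanged.

4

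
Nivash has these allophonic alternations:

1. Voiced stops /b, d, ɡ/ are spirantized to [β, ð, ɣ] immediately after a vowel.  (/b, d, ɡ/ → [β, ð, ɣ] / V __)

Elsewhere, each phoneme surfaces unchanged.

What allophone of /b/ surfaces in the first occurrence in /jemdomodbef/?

[b]

/b/ (between /d/ and /e/): rule 1 targets it, but not immediately after a vowel → unchanged [b].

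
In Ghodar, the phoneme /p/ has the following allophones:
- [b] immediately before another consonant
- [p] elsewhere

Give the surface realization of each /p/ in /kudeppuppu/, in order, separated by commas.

Occurrence 1 (position 5): immediately before another consonant → [b].
Occurrence 2 (position 6): no conditioning environment matches → elsewhere allophone [p].
Occurrence 3 (position 8): immediately before another consonant → [b].
Occurrence 4 (position 9): no conditioning environment matches → elsewhere allophone [p].

[b], [p], [b], [p]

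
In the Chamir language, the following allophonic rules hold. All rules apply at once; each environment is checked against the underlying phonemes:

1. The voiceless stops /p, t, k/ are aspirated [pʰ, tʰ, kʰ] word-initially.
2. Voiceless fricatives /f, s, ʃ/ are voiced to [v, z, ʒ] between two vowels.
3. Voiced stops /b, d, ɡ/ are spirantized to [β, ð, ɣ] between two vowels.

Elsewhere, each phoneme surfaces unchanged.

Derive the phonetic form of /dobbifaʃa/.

[dobbivaʒa]

/d/ (word-initial) is in the target of rule 3 but the environment (between two vowels) is not met → [d].
/o/ — not in any rule's target class → [o].
/b/ (between /o/ and /b/): rule 3 targets it, but not between two vowels → unchanged [b].
/b/ (between /b/ and /i/) fails the environment for rule 3, so it stays [b].
/i/ — not in any rule's target class → [i].
/f/ (between /i/ and /a/) occurs between two vowels → [v] by rule 2.
/a/ — not in any rule's target class → [a].
/ʃ/ meets the environment for rule 2 (between two vowels) → [ʒ].
/a/ (word-final): no rule targets it → [a].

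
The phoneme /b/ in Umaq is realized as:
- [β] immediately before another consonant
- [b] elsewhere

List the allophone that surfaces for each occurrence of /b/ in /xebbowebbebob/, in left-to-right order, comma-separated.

[β], [b], [β], [b], [b], [b]

Occurrence 1 (position 3): immediately before another consonant → [β].
Occurrence 2 (position 4): no conditioning environment matches → elsewhere allophone [b].
Occurrence 3 (position 8): immediately before another consonant → [β].
Occurrence 4 (position 9): no conditioning environment matches → elsewhere allophone [b].
Occurrence 5 (position 11): no conditioning environment matches → elsewhere allophone [b].
Occurrence 6 (position 13): no conditioning environment matches → elsewhere allophone [b].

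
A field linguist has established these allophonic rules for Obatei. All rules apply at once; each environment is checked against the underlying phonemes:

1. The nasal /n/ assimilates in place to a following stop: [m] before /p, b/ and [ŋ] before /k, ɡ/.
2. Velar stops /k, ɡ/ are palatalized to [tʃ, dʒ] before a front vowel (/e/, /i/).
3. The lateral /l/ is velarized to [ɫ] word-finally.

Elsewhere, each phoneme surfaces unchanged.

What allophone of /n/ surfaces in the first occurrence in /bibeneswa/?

[n]

/n/ (between /e/ and /e/): rule 1 targets it, but not before a labial or velar stop → unchanged [n].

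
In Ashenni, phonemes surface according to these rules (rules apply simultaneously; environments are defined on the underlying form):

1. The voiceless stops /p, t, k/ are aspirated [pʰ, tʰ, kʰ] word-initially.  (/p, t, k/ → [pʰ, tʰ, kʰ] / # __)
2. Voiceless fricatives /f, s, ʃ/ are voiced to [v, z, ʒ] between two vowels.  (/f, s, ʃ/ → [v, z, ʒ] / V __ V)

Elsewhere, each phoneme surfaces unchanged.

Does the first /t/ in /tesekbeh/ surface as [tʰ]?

/t/ meets the environment for rule 1 (word-initially) → [tʰ].
The actual realization is [tʰ], which matches [tʰ].

Yes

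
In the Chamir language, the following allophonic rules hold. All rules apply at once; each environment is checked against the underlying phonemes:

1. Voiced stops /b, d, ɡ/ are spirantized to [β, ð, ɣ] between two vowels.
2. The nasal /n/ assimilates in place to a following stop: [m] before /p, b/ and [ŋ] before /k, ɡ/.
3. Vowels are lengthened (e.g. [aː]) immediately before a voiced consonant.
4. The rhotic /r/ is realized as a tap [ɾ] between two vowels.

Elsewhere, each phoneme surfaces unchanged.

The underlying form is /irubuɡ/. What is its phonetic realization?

[iːɾuːβuːɡ]

/i/ — word-initial, before a voiced consonant — surfaces as [iː] (rule 3).
/r/ (between /i/ and /u/): between two vowels, so rule 4 applies → [ɾ].
/u/ — between /r/ and /b/, before a voiced consonant — surfaces as [uː] (rule 3).
/b/ (between /u/ and /u/): between two vowels, so rule 1 applies → [β].
Rule 3 applies to /u/ (between /b/ and /ɡ/: before a voiced consonant) → [uː].
/ɡ/ (word-final) is in the target of rule 1 but the environment (between two vowels) is not met → [ɡ].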